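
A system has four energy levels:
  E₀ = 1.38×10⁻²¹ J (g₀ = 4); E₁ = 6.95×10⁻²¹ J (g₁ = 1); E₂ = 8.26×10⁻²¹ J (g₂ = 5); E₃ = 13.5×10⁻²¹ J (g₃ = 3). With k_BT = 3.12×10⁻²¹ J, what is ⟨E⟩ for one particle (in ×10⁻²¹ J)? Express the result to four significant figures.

2.525 ×10⁻²¹ J

Eᵢ/kT = 0.442308, 2.22756, 2.64744, 4.32692.
Z = Σ gᵢe^(−Eᵢ/kT) = 4·e^(−0.442308) + 1·e^(−2.22756) + 5·e^(−2.64744) + 3·e^(−4.32692) = 2.57021 + 0.107791 + 0.354162 + 0.0396245 = 3.07179.
⟨E⟩ = Σ Eᵢ gᵢe^(−Eᵢ/kT) / Z = (1.38·2.57021 + 6.95·0.107791 + 8.26·0.354162 + 13.5·0.0396245) / 3.07179 = 2.525 ×10⁻²¹ J.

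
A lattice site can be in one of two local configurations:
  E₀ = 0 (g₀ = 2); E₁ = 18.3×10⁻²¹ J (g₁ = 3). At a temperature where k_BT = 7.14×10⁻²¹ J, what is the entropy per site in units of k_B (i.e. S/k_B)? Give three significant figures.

1.07

Eᵢ/kT = 0, 2.5630.
Z = Σ gᵢe^(−Eᵢ/kT) = 2·e^(−0) + 3·e^(−2.5630) = 2.0000 + 0.23122 = 2.2312.
⟨E⟩ = Σ EᵢPᵢ = 1.8964 ×10⁻²¹ J.
S/k_B = ln Z + ⟨E⟩/kT = ln(2.2312) + 1.8964/7.14 = 0.80254 + 0.26560 = 1.07.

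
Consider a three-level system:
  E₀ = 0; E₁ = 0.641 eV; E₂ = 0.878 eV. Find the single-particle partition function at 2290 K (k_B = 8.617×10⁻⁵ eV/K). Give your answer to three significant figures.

k_BT = 8.617×10⁻⁵ × 2290 K = 0.19733 eV.
Eᵢ/kT = 0, 3.2484, 4.4494.
Z = Σ e^(−Eᵢ/kT) = e^(−0) + e^(−3.2484) + e^(−4.4494) = 1.0000 + 0.038836 + 0.011686 = 1.0505.

Z = 1.05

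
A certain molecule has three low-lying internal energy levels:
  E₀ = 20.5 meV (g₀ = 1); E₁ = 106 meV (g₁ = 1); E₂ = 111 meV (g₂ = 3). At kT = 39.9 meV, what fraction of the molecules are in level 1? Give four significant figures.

0.08217

Eᵢ/kT = 0.513784, 2.65664, 2.78195.
Z = Σ gᵢe^(−Eᵢ/kT) = 1·e^(−0.513784) + 1·e^(−2.65664) + 3·e^(−2.78195) = 0.598228 + 0.0701836 + 0.185753 = 0.854165.
P₁ = g₁ e^(−E₁/kT) / Z = 0.0701836/0.854165 = 0.08217.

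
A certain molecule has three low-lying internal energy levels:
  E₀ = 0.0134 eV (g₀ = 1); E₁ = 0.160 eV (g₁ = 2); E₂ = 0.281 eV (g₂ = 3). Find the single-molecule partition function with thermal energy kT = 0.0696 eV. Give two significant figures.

Eᵢ/kT = 0.1925, 2.299, 4.037.
Z = Σ gᵢe^(−Eᵢ/kT) = 1·e^(−0.1925) + 2·e^(−2.299) + 3·e^(−4.037) = 0.8249 + 0.2007 + 0.05295 = 1.079.

Z = 1.1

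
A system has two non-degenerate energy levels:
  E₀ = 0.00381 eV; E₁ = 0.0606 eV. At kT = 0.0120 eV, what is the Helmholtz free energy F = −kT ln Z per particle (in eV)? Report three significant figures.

Eᵢ/kT = 0.31750, 5.0500.
Z = Σ e^(−Eᵢ/kT) = e^(−0.31750) + e^(−5.0500) = 0.72797 + 0.0064093 = 0.73438.
F = −kT ln Z = −0.0120 × ln(0.73438) = −0.0120 × -0.30873 = 0.00370 eV.

0.00370 eV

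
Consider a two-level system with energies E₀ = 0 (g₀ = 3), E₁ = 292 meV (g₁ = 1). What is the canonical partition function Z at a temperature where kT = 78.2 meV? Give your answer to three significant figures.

Eᵢ/kT = 0, 3.7340.
Z = Σ gᵢe^(−Eᵢ/kT) = 3·e^(−0) + 1·e^(−3.7340) = 3.0000 + 0.023897 = 3.0239.

Z = 3.02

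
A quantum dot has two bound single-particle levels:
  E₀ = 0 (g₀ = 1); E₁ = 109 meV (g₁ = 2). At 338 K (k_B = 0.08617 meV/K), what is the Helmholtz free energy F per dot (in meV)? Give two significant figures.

k_BT = 0.08617 × 338 K = 29.13 meV.
Eᵢ/kT = 0, 3.742.
Z = Σ gᵢe^(−Eᵢ/kT) = 1·e^(−0) + 2·e^(−3.742) = 1.000 + 0.04741 = 1.047.
F = −kT ln Z = −29.13 × ln(1.047) = −29.13 × 0.04593 = -1.3 meV.

-1.3 meV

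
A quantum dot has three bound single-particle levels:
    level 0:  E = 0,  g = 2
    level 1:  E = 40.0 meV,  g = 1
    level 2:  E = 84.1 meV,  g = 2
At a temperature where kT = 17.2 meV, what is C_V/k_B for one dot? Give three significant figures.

0.400

Eᵢ/kT = 0, 2.3256, 4.8895.
Z = Σ gᵢe^(−Eᵢ/kT) = 2·e^(−0) + 1·e^(−2.3256) + 2·e^(−4.8895) = 2.0000 + 0.097725 + 0.015050 = 2.1128.
⟨E⟩ = 2.4492 meV, ⟨E²⟩ = 124.39 meV².
C_V/k_B = (⟨E²⟩ − ⟨E⟩²)/(kT)² = (124.39 − 5.9986)/295.84 = 0.400.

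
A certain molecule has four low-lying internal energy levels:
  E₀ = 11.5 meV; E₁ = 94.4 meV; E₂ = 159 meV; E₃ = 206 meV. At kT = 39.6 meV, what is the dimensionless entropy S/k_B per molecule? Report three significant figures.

0.476

Eᵢ/kT = 0.29040, 2.3838, 4.0152, 5.2020.
Z = Σ e^(−Eᵢ/kT) = e^(−0.29040) + e^(−2.3838) + e^(−4.0152) + e^(−5.2020) = 0.74796 + 0.092200 + 0.018039 + 0.0055055 = 0.86370.
⟨E⟩ = Σ EᵢPᵢ = 24.670 meV.
S/k_B = ln Z + ⟨E⟩/kT = ln(0.86370) + 24.670/39.6 = -0.14653 + 0.62298 = 0.476.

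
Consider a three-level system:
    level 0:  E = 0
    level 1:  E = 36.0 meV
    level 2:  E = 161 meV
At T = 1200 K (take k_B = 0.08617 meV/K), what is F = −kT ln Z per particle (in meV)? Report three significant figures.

k_BT = 0.08617 × 1200 K = 103.40 meV.
Eᵢ/kT = 0, 0.34816, 1.5571.
Z = Σ e^(−Eᵢ/kT) = e^(−0) + e^(−0.34816) + e^(−1.5571) = 1.0000 + 0.70599 + 0.21075 = 1.9167.
F = −kT ln Z = −103.40 × ln(1.9167) = −103.40 × 0.65060 = -67.3 meV.

-67.3 meV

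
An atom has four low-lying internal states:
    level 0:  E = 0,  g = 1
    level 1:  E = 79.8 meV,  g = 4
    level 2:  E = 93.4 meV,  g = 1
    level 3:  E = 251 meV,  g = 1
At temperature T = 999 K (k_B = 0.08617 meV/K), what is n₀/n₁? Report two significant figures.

0.63

k_BT = 0.08617 × 999 K = 86.08 meV.
n₀/n₁ = (g₀/g₁) exp[−(E₀−E₁)/kT] = (1/4) × exp(−(-79.8 meV)/(86.08 meV)) = (1/4) × exp(0.9270) = 0.63.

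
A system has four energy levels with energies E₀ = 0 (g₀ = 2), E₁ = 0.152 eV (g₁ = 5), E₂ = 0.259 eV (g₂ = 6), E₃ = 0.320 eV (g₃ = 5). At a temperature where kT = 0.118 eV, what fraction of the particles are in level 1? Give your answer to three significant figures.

Eᵢ/kT = 0, 1.2881, 2.1949, 2.7119.
Z = Σ gᵢe^(−Eᵢ/kT) = 2·e^(−0) + 5·e^(−1.2881) + 6·e^(−2.1949) + 5·e^(−2.7119) = 2.0000 + 1.3790 + 0.66822 + 0.33205 = 4.3793.
P₁ = g₁ e^(−E₁/kT) / Z = 1.3790/4.3793 = 0.315.

0.315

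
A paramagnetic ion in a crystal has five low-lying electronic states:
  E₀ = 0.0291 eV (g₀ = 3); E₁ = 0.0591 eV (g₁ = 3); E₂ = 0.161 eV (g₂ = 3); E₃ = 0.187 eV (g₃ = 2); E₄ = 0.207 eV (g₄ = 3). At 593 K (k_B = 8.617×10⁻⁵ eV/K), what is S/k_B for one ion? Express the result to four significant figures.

2.052

k_BT = 8.617×10⁻⁵ × 593 K = 0.0510988 eV.
Eᵢ/kT = 0.569485, 1.15658, 3.15076, 3.65958, 4.05098.
Z = Σ gᵢe^(−Eᵢ/kT) = 3·e^(−0.569485) + 3·e^(−1.15658) + 3·e^(−3.15076) + 2·e^(−3.65958) + 3·e^(−4.05098) = 1.69745 + 0.943680 + 0.128459 + 0.0514866 + 0.0522159 = 2.87329.
⟨E⟩ = Σ EᵢPᵢ = 0.0509123 eV.
S/k_B = ln Z + ⟨E⟩/kT = ln(2.87329) + 0.0509123/0.0510988 = 1.05546 + 0.996350 = 2.052.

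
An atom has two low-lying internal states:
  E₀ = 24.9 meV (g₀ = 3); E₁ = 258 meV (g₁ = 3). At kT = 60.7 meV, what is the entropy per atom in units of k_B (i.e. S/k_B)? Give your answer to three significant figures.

1.20

Eᵢ/kT = 0.41021, 4.2504.
Z = Σ gᵢe^(−Eᵢ/kT) = 3·e^(−0.41021) + 3·e^(−4.2504) = 1.9905 + 0.042776 = 2.0333.
⟨E⟩ = Σ EᵢPᵢ = 29.804 meV.
S/k_B = ln Z + ⟨E⟩/kT = ln(2.0333) + 29.804/60.7 = 0.70966 + 0.49100 = 1.20.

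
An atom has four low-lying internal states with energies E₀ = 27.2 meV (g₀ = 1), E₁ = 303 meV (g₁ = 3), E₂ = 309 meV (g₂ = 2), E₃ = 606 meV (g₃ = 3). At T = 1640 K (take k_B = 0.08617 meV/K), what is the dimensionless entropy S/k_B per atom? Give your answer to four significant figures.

1.462

k_BT = 0.08617 × 1640 K = 141.319 meV.
Eᵢ/kT = 0.192472, 2.14409, 2.18654, 4.28817.
Z = Σ gᵢe^(−Eᵢ/kT) = 1·e^(−0.192472) + 3·e^(−2.14409) + 2·e^(−2.18654) + 3·e^(−4.28817) = 0.824917 + 0.351524 + 0.224609 + 0.0411901 = 1.44224.
⟨E⟩ = Σ EᵢPᵢ = 154.839 meV.
S/k_B = ln Z + ⟨E⟩/kT = ln(1.44224) + 154.839/141.319 = 0.366197 + 1.09567 = 1.462.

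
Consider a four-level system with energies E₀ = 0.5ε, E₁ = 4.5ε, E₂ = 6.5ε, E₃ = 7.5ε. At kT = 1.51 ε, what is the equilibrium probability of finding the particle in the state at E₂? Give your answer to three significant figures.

0.0171

Eᵢ/kT = 0.33113, 2.9801, 4.3046, 4.9669.
Z = Σ e^(−Eᵢ/kT) = e^(−0.33113) + e^(−2.9801) + e^(−4.3046) + e^(−4.9669) = 0.71811 + 0.050788 + 0.013506 + 0.0069647 = 0.78937.
P₂ = e^(−E₂/kT) / Z = 0.013506/0.78937 = 0.0171.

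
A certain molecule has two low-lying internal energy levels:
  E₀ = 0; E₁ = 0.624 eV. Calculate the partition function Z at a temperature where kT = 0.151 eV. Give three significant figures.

Eᵢ/kT = 0, 4.1325.
Z = Σ e^(−Eᵢ/kT) = e^(−0) + e^(−4.1325) = 1.0000 + 0.016043 = 1.0160.

Z = 1.02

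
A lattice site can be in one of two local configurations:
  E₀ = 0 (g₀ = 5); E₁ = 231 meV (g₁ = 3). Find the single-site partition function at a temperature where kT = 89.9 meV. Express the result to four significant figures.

Z = 5.230

Eᵢ/kT = 0, 2.56952.
Z = Σ gᵢe^(−Eᵢ/kT) = 5·e^(−0) + 3·e^(−2.56952) = 5.00000 + 0.229717 = 5.22972.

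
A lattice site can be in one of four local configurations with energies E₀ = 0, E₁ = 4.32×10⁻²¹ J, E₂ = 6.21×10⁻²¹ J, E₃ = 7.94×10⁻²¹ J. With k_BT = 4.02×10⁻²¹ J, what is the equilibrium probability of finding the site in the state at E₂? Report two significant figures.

Eᵢ/kT = 0, 1.075, 1.545, 1.975.
Z = Σ e^(−Eᵢ/kT) = e^(−0) + e^(−1.075) + e^(−1.545) + e^(−1.975) = 1.000 + 0.3413 + 0.2133 + 0.1388 = 1.693.
P₂ = e^(−E₂/kT) / Z = 0.2133/1.693 = 0.13.

0.13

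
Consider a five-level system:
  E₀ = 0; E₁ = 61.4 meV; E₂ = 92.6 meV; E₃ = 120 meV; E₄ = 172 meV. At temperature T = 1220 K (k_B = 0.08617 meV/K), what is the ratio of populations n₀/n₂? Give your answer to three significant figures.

2.41

k_BT = 0.08617 × 1220 K = 105.13 meV.
n₀/n₂ = exp[−(E₀−E₂)/kT] = exp(−(-92.6 meV)/(105.13 meV)) = exp(0.88081) = 2.41.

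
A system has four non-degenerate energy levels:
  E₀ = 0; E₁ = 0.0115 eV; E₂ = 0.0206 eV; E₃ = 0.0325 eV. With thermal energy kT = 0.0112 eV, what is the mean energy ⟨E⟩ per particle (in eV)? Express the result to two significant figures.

Eᵢ/kT = 0, 1.027, 1.839, 2.902.
Z = Σ e^(−Eᵢ/kT) = e^(−0) + e^(−1.027) + e^(−1.839) + e^(−2.902) = 1.000 + 0.3581 + 0.1590 + 0.05491 = 1.572.
⟨E⟩ = Σ Eᵢ e^(−Eᵢ/kT) / Z = (0·1.000 + 0.0115·0.3581 + 0.0206·0.1590 + 0.0325·0.05491) / 1.572 = 0.0058 eV.

0.0058 eV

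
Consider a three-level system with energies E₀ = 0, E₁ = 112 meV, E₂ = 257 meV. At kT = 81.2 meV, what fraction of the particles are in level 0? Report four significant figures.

0.7728

Eᵢ/kT = 0, 1.37931, 3.16502.
Z = Σ e^(−Eᵢ/kT) = e^(−0) + e^(−1.37931) + e^(−3.16502) = 1.00000 + 0.251752 + 0.0422133 = 1.29397.
P₀ = e^(−E₀/kT) / Z = 1.00000/1.29397 = 0.7728.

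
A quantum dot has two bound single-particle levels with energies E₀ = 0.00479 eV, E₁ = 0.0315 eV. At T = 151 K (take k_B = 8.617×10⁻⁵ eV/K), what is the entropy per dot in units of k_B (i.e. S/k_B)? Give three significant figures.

k_BT = 8.617×10⁻⁵ × 151 K = 0.013012 eV.
Eᵢ/kT = 0.36812, 2.4208.
Z = Σ e^(−Eᵢ/kT) = e^(−0.36812) + e^(−2.4208) = 0.69203 + 0.088851 = 0.78088.
⟨E⟩ = Σ EᵢPᵢ = 0.0078292 eV.
S/k_B = ln Z + ⟨E⟩/kT = ln(0.78088) + 0.0078292/0.013012 = -0.24733 + 0.60169 = 0.354.

0.354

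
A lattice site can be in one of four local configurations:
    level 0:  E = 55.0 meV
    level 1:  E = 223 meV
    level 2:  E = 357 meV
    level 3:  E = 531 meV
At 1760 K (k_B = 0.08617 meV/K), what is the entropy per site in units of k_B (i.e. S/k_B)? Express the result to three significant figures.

k_BT = 0.08617 × 1760 K = 151.66 meV.
Eᵢ/kT = 0.36265, 1.4704, 2.3539, 3.5013.
Z = Σ e^(−Eᵢ/kT) = e^(−0.36265) + e^(−1.4704) + e^(−2.3539) + e^(−3.5013) = 0.69583 + 0.22983 + 0.094998 + 0.030158 = 1.0508.
⟨E⟩ = Σ EᵢPᵢ = 132.71 meV.
S/k_B = ln Z + ⟨E⟩/kT = ln(1.0508) + 132.71/151.66 = 0.049552 + 0.87505 = 0.925.

0.925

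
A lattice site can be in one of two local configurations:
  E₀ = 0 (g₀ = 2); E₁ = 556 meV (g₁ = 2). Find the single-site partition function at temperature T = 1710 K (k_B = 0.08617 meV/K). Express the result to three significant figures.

k_BT = 0.08617 × 1710 K = 147.35 meV.
Eᵢ/kT = 0, 3.7733.
Z = Σ gᵢe^(−Eᵢ/kT) = 2·e^(−0) + 2·e^(−3.7733) = 2.0000 + 0.045952 = 2.0460.

Z = 2.05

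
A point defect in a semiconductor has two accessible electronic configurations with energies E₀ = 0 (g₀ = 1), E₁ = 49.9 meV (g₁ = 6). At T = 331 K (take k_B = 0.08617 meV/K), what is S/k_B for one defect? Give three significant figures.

k_BT = 0.08617 × 331 K = 28.522 meV.
Eᵢ/kT = 0, 1.7495.
Z = Σ gᵢe^(−Eᵢ/kT) = 1·e^(−0) + 6·e^(−1.7495) = 1.0000 + 1.0432 = 2.0432.
⟨E⟩ = Σ EᵢPᵢ = 25.478 meV.
S/k_B = ln Z + ⟨E⟩/kT = ln(2.0432) + 25.478/28.522 = 0.71452 + 0.89328 = 1.61.

1.61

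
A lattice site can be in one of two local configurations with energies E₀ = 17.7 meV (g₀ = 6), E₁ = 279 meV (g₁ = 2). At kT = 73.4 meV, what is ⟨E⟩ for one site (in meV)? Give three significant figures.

Eᵢ/kT = 0.24114, 3.8011.
Z = Σ gᵢe^(−Eᵢ/kT) = 6·e^(−0.24114) + 2·e^(−3.8011) = 4.7144 + 0.044692 = 4.7591.
⟨E⟩ = Σ Eᵢ gᵢe^(−Eᵢ/kT) / Z = (17.7·4.7144 + 279·0.044692) / 4.7591 = 20.2 meV.

20.2 meV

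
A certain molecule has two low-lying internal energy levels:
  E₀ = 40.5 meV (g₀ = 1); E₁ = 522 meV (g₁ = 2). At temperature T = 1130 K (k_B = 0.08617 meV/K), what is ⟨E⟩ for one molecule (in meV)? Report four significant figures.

47.26 meV

k_BT = 0.08617 × 1130 K = 97.3721 meV.
Eᵢ/kT = 0.415930, 5.36088.
Z = Σ gᵢe^(−Eᵢ/kT) = 1·e^(−0.415930) + 2·e^(−5.36088) = 0.659726 + 0.00939354 = 0.669120.
⟨E⟩ = Σ Eᵢ gᵢe^(−Eᵢ/kT) / Z = (40.5·0.659726 + 522·0.00939354) / 0.669120 = 47.26 meV.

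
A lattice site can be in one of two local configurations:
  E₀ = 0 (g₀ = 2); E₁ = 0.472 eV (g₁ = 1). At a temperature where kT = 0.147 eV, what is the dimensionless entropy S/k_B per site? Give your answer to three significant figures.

Eᵢ/kT = 0, 3.2109.
Z = Σ gᵢe^(−Eᵢ/kT) = 2·e^(−0) + 1·e^(−3.2109) = 2.0000 + 0.040320 = 2.0403.
⟨E⟩ = Σ EᵢPᵢ = 0.0093276 eV.
S/k_B = ln Z + ⟨E⟩/kT = ln(2.0403) + 0.0093276/0.147 = 0.71310 + 0.063453 = 0.777.

0.777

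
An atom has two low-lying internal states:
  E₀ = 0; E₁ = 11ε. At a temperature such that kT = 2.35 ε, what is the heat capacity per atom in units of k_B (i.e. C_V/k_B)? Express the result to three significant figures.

0.199

Eᵢ/kT = 0, 4.6809.
Z = Σ e^(−Eᵢ/kT) = e^(−0) + e^(−4.6809) = 1.0000 + 0.0092707 = 1.0093.
⟨E⟩ = 0.10104 ε, ⟨E²⟩ = 1.1114 ε².
C_V/k_B = (⟨E²⟩ − ⟨E⟩²)/(kT)² = (1.1114 − 0.010209)/5.5225 = 0.199.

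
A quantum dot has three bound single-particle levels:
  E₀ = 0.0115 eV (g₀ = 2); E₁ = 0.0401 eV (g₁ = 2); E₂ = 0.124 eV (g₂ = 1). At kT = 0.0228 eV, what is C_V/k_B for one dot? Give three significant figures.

Eᵢ/kT = 0.50439, 1.7588, 5.4386.
Z = Σ gᵢe^(−Eᵢ/kT) = 2·e^(−0.50439) + 2·e^(−1.7588) + 1·e^(−5.4386) = 1.2077 + 0.34450 + 0.0043456 = 1.5565.
⟨E⟩ = 0.018144 eV, ⟨E²⟩ = 0.00050144 eV².
C_V/k_B = (⟨E²⟩ − ⟨E⟩²)/(kT)² = (0.00050144 − 0.00032920)/0.00051984 = 0.331.

0.331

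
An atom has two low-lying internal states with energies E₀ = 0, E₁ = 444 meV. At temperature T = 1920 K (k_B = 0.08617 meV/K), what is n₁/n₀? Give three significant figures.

0.0683

k_BT = 0.08617 × 1920 K = 165.45 meV.
n₁/n₀ = exp[−(E₁−E₀)/kT] = exp(−(444 meV)/(165.45 meV)) = exp(-2.6836) = 0.0683.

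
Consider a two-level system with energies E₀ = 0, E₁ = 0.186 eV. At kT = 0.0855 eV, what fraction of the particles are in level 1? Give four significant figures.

Eᵢ/kT = 0, 2.17544.
Z = Σ e^(−Eᵢ/kT) = e^(−0) + e^(−2.17544) = 1.00000 + 0.113558 = 1.11356.
P₁ = e^(−E₁/kT) / Z = 0.113558/1.11356 = 0.1020.

0.1020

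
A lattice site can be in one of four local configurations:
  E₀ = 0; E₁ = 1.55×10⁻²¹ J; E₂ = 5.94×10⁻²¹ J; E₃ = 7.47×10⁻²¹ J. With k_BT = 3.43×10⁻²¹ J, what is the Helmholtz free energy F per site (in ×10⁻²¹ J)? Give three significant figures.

Eᵢ/kT = 0, 0.45190, 1.7318, 2.1778.
Z = Σ e^(−Eᵢ/kT) = e^(−0) + e^(−0.45190) + e^(−1.7318) + e^(−2.1778) = 1.0000 + 0.63642 + 0.17697 + 0.11329 = 1.9267.
F = −kT ln Z = −3.43 × ln(1.9267) = −3.43 × 0.65581 = -2.25 ×10⁻²¹ J.

-2.25 ×10⁻²¹ J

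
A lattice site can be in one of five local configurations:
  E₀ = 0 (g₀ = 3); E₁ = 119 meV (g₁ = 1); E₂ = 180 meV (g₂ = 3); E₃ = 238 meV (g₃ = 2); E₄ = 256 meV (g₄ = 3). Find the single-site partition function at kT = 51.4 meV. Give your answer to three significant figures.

Z = 3.23

Eᵢ/kT = 0, 2.3152, 3.5019, 4.6304, 4.9805.
Z = Σ gᵢe^(−Eᵢ/kT) = 3·e^(−0) + 1·e^(−2.3152) + 3·e^(−3.5019) + 2·e^(−4.6304) + 3·e^(−4.9805) = 3.0000 + 0.098746 + 0.090420 + 0.019502 + 0.020612 = 3.2293.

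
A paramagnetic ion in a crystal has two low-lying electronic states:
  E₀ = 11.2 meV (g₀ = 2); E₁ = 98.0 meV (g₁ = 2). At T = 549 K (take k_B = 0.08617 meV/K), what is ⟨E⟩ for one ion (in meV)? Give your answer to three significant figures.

k_BT = 0.08617 × 549 K = 47.307 meV.
Eᵢ/kT = 0.23675, 2.0716.
Z = Σ gᵢe^(−Eᵢ/kT) = 2·e^(−0.23675) + 2·e^(−2.0716) = 1.5784 + 0.25197 = 1.8304.
⟨E⟩ = Σ Eᵢ gᵢe^(−Eᵢ/kT) / Z = (11.2·1.5784 + 98.0·0.25197) / 1.8304 = 23.1 meV.

23.1 meV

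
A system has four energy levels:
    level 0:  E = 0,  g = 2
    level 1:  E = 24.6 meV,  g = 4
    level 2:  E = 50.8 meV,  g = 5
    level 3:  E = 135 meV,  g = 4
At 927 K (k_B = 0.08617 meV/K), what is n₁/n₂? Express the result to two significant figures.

k_BT = 0.08617 × 927 K = 79.88 meV.
n₁/n₂ = (g₁/g₂) exp[−(E₁−E₂)/kT] = (4/5) × exp(−(-26.2 meV)/(79.88 meV)) = (4/5) × exp(0.3280) = 1.1.

1.1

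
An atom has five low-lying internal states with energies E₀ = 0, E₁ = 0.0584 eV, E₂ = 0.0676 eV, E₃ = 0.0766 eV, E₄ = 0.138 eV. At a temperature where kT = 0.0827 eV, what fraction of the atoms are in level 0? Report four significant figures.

0.3969

Eᵢ/kT = 0, 0.706167, 0.817412, 0.926239, 1.66868.
Z = Σ e^(−Eᵢ/kT) = e^(−0) + e^(−0.706167) + e^(−0.817412) + e^(−0.926239) + e^(−1.66868) = 1.00000 + 0.493532 + 0.441573 + 0.396040 + 0.188496 = 2.51964.
P₀ = e^(−E₀/kT) / Z = 1.00000/2.51964 = 0.3969.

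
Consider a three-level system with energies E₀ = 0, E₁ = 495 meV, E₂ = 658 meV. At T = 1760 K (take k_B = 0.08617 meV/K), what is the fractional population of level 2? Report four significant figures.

0.01242

k_BT = 0.08617 × 1760 K = 151.659 meV.
Eᵢ/kT = 0, 3.26390, 4.33868.
Z = Σ e^(−Eᵢ/kT) = e^(−0) + e^(−3.26390) + e^(−4.33868) = 1.00000 + 0.0382390 + 0.0130537 = 1.05129.
P₂ = e^(−E₂/kT) / Z = 0.0130537/1.05129 = 0.01242.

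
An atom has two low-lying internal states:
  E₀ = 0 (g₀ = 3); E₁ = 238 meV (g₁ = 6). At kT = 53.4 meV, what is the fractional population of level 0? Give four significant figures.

0.9773

Eᵢ/kT = 0, 4.45693.
Z = Σ gᵢe^(−Eᵢ/kT) = 3·e^(−0) + 6·e^(−4.45693) = 3.00000 + 0.0695875 = 3.06959.
P₀ = g₀ e^(−E₀/kT) / Z = 3.00000/3.06959 = 0.9773.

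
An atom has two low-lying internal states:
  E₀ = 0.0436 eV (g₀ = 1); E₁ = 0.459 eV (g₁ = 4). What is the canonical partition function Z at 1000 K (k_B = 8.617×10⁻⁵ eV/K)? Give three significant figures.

Z = 0.622

k_BT = 8.617×10⁻⁵ × 1000 K = 0.086170 eV.
Eᵢ/kT = 0.50598, 5.3267.
Z = Σ gᵢe^(−Eᵢ/kT) = 1·e^(−0.50598) + 4·e^(−5.3267) = 0.60291 + 0.019440 = 0.62235.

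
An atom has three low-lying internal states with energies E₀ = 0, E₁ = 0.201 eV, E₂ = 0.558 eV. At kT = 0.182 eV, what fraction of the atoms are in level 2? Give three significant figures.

Eᵢ/kT = 0, 1.1044, 3.0659.
Z = Σ e^(−Eᵢ/kT) = e^(−0) + e^(−1.1044) + e^(−3.0659) = 1.0000 + 0.33141 + 0.046612 = 1.3780.
P₂ = e^(−E₂/kT) / Z = 0.046612/1.3780 = 0.0338.

0.0338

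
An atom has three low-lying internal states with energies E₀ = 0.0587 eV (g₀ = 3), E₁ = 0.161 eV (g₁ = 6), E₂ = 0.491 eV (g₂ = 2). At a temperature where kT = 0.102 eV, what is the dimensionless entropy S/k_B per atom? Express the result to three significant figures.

2.10

Eᵢ/kT = 0.57549, 1.5784, 4.8137.
Z = Σ gᵢe^(−Eᵢ/kT) = 3·e^(−0.57549) + 6·e^(−1.5784) + 2·e^(−4.8137) = 1.6873 + 1.2378 + 0.016236 = 2.9413.
⟨E⟩ = Σ EᵢPᵢ = 0.10414 eV.
S/k_B = ln Z + ⟨E⟩/kT = ln(2.9413) + 0.10414/0.102 = 1.0789 + 1.0210 = 2.10.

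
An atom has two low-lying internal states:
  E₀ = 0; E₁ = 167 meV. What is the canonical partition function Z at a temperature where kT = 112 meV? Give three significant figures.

Eᵢ/kT = 0, 1.4911.
Z = Σ e^(−Eᵢ/kT) = e^(−0) + e^(−1.4911) = 1.0000 + 0.22512 = 1.2251.

Z = 1.23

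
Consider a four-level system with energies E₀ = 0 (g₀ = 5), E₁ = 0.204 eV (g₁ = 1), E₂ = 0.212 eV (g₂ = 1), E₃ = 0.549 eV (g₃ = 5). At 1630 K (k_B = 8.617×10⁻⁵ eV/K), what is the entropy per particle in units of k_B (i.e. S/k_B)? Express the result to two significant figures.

1.9

k_BT = 8.617×10⁻⁵ × 1630 K = 0.1405 eV.
Eᵢ/kT = 0, 1.452, 1.509, 3.907.
Z = Σ gᵢe^(−Eᵢ/kT) = 5·e^(−0) + 1·e^(−1.452) + 1·e^(−1.509) + 5·e^(−3.907) = 5.000 + 0.2341 + 0.2211 + 0.1005 = 5.556.
⟨E⟩ = Σ EᵢPᵢ = 0.02696 eV.
S/k_B = ln Z + ⟨E⟩/kT = ln(5.556) + 0.02696/0.1405 = 1.715 + 0.1919 = 1.9.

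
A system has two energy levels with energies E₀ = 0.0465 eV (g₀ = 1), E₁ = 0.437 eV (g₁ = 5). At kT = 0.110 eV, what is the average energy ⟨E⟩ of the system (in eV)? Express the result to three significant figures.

0.0955 eV

Eᵢ/kT = 0.42273, 3.9727.
Z = Σ gᵢe^(−Eᵢ/kT) = 1·e^(−0.42273) + 5·e^(−3.9727) = 0.65526 + 0.094113 = 0.74937.
⟨E⟩ = Σ Eᵢ gᵢe^(−Eᵢ/kT) / Z = (0.0465·0.65526 + 0.437·0.094113) / 0.74937 = 0.0955 eV.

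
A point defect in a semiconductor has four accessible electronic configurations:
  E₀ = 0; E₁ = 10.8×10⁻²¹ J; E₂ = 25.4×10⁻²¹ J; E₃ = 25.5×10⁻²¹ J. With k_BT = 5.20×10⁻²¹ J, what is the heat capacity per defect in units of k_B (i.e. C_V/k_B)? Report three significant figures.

Eᵢ/kT = 0, 2.0769, 4.8846, 4.9038.
Z = Σ e^(−Eᵢ/kT) = e^(−0) + e^(−2.0769) + e^(−4.8846) + e^(−4.9038) = 1.0000 + 0.12532 + 0.0075621 + 0.0074183 = 1.1403.
⟨E⟩ = 1.5213, ⟨E²⟩ = 21.328.
C_V/k_B = (⟨E²⟩ − ⟨E⟩²)/(kT)² = (21.328 − 2.3144)/27.040 = 0.703.

0.703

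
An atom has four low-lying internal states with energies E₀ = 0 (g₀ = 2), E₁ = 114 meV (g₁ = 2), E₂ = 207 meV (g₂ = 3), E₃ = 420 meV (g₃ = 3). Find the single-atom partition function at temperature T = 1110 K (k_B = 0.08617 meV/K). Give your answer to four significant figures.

k_BT = 0.08617 × 1110 K = 95.6487 meV.
Eᵢ/kT = 0, 1.19186, 2.16417, 4.39107.
Z = Σ gᵢe^(−Eᵢ/kT) = 2·e^(−0) + 2·e^(−1.19186) + 3·e^(−2.16417) + 3·e^(−4.39107) = 2.00000 + 0.607312 + 0.344536 + 0.0371624 = 2.98901.

Z = 2.989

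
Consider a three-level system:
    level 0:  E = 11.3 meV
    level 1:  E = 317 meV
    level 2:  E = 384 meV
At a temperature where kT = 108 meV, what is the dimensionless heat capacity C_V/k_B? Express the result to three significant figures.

Eᵢ/kT = 0.10463, 2.9352, 3.5556.
Z = Σ e^(−Eᵢ/kT) = e^(−0.10463) + e^(−2.9352) + e^(−3.5556) = 0.90066 + 0.053120 + 0.028564 = 0.98234.
⟨E⟩ = 38.668 meV, ⟨E²⟩ = 9838.7 meV².
C_V/k_B = (⟨E²⟩ − ⟨E⟩²)/(kT)² = (9838.7 − 1495.2)/11664 = 0.715.

0.715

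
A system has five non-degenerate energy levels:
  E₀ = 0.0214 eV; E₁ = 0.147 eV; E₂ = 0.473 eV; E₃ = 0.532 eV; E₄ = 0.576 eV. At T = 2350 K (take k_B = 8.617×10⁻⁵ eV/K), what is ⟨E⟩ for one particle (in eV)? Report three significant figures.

k_BT = 8.617×10⁻⁵ × 2350 K = 0.20250 eV.
Eᵢ/kT = 0.10568, 0.72593, 2.3358, 2.6272, 2.8444.
Z = Σ e^(−Eᵢ/kT) = e^(−0.10568) + e^(−0.72593) + e^(−2.3358) + e^(−2.6272) + e^(−2.8444) = 0.89971 + 0.48387 + 0.096733 + 0.072281 + 0.058169 = 1.6108.
⟨E⟩ = Σ Eᵢ e^(−Eᵢ/kT) / Z = (0.0214·0.89971 + 0.147·0.48387 + 0.473·0.096733 + 0.532·0.072281 + 0.576·0.058169) / 1.6108 = 0.129 eV.

0.129 eV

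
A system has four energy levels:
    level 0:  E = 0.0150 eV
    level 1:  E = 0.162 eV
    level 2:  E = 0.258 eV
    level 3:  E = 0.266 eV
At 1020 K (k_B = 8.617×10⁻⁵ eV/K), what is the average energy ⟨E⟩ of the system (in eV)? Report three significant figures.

0.0588 eV

k_BT = 8.617×10⁻⁵ × 1020 K = 0.087893 eV.
Eᵢ/kT = 0.17066, 1.8432, 2.9354, 3.0264.
Z = Σ e^(−Eᵢ/kT) = e^(−0.17066) + e^(−1.8432) + e^(−2.9354) + e^(−3.0264) = 0.84311 + 0.15831 + 0.053109 + 0.048490 = 1.1030.
⟨E⟩ = Σ Eᵢ e^(−Eᵢ/kT) / Z = (0.0150·0.84311 + 0.162·0.15831 + 0.258·0.053109 + 0.266·0.048490) / 1.1030 = 0.0588 eV.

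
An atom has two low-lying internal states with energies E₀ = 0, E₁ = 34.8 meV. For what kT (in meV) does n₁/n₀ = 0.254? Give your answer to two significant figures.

n₁/n₀ = exp[−(E₁−E₀)/kT] = 0.254.
⇒ (E₁−E₀)/kT = ln(1/0.254) = ln(3.937) = 1.370.
kT = 34.8 meV / 1.370 = 25 meV.

25 meV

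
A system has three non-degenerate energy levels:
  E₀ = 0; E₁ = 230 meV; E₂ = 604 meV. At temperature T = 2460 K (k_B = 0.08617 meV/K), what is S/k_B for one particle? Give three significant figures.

k_BT = 0.08617 × 2460 K = 211.98 meV.
Eᵢ/kT = 0, 1.0850, 2.8493.
Z = Σ e^(−Eᵢ/kT) = e^(−0) + e^(−1.0850) + e^(−2.8493) = 1.0000 + 0.33790 + 0.057885 = 1.3958.
⟨E⟩ = Σ EᵢPᵢ = 80.728 meV.
S/k_B = ln Z + ⟨E⟩/kT = ln(1.3958) + 80.728/211.98 = 0.33347 + 0.38083 = 0.714.

0.714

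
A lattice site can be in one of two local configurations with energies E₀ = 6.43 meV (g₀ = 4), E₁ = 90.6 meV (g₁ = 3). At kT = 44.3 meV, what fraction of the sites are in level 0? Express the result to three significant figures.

0.899

Eᵢ/kT = 0.14515, 2.0451.
Z = Σ gᵢe^(−Eᵢ/kT) = 4·e^(−0.14515) + 3·e^(−2.0451) = 3.4596 + 0.38810 = 3.8477.
P₀ = g₀ e^(−E₀/kT) / Z = 3.4596/3.8477 = 0.899.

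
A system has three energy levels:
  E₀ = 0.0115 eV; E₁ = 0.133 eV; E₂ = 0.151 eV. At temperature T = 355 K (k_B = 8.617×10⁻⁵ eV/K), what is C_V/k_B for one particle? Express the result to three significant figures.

k_BT = 8.617×10⁻⁵ × 355 K = 0.030590 eV.
Eᵢ/kT = 0.37594, 4.3478, 4.9363.
Z = Σ e^(−Eᵢ/kT) = e^(−0.37594) + e^(−4.3478) + e^(−4.9363) = 0.68664 + 0.012935 + 0.0071811 = 0.70676.
⟨E⟩ = 0.015141 eV, ⟨E²⟩ = 0.00068390 eV².
C_V/k_B = (⟨E²⟩ − ⟨E⟩²)/(kT)² = (0.00068390 − 0.00022925)/0.00093575 = 0.486.

0.486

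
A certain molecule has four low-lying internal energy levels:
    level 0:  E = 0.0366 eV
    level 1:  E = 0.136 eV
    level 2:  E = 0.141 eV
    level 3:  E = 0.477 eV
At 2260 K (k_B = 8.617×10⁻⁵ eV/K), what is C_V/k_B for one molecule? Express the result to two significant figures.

0.23

k_BT = 8.617×10⁻⁵ × 2260 K = 0.1947 eV.
Eᵢ/kT = 0.1880, 0.6985, 0.7242, 2.450.
Z = Σ e^(−Eᵢ/kT) = e^(−0.1880) + e^(−0.6985) + e^(−0.7242) + e^(−2.450) = 0.8286 + 0.4973 + 0.4847 + 0.08629 = 1.897.
⟨E⟩ = 0.1094 eV, ⟨E²⟩ = 0.02086 eV².
C_V/k_B = (⟨E²⟩ − ⟨E⟩²)/(kT)² = (0.02086 − 0.01197)/0.03791 = 0.23.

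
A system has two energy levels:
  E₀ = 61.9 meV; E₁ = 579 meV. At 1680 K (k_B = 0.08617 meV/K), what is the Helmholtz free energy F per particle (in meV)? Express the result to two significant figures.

k_BT = 0.08617 × 1680 K = 144.8 meV.
Eᵢ/kT = 0.4275, 3.999.
Z = Σ e^(−Eᵢ/kT) = e^(−0.4275) + e^(−3.999) = 0.6521 + 0.01833 = 0.6704.
F = −kT ln Z = −144.8 × ln(0.6704) = −144.8 × -0.3999 = 58 meV.

58 meV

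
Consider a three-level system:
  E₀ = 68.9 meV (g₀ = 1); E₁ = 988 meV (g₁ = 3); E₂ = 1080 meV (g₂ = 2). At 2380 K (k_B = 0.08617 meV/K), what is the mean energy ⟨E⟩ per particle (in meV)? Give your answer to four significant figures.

k_BT = 0.08617 × 2380 K = 205.085 meV.
Eᵢ/kT = 0.335958, 4.81751, 5.26611.
Z = Σ gᵢe^(−Eᵢ/kT) = 1·e^(−0.335958) + 3·e^(−4.81751) + 2·e^(−5.26611) = 0.714653 + 0.0242607 + 0.0103273 = 0.749241.
⟨E⟩ = Σ Eᵢ gᵢe^(−Eᵢ/kT) / Z = (68.9·0.714653 + 988·0.0242607 + 1080·0.0103273) / 0.749241 = 112.6 meV.

112.6 meV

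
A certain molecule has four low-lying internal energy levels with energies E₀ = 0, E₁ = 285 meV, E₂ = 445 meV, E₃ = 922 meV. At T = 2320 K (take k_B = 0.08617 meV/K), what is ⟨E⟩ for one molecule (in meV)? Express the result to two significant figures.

k_BT = 0.08617 × 2320 K = 199.9 meV.
Eᵢ/kT = 0, 1.426, 2.226, 4.612.
Z = Σ e^(−Eᵢ/kT) = e^(−0) + e^(−1.426) + e^(−2.226) + e^(−4.612) = 1.000 + 0.2403 + 0.1080 + 0.009932 = 1.358.
⟨E⟩ = Σ Eᵢ e^(−Eᵢ/kT) / Z = (0·1.000 + 285·0.2403 + 445·0.1080 + 922·0.009932) / 1.358 = 93 meV.

93 meV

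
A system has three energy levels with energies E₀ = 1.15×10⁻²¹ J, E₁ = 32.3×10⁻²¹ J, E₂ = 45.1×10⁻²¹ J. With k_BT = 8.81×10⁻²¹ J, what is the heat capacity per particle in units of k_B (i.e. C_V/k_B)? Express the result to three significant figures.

Eᵢ/kT = 0.13053, 3.6663, 5.1192.
Z = Σ e^(−Eᵢ/kT) = e^(−0.13053) + e^(−3.6663) + e^(−5.1192) = 0.87763 + 0.025571 + 0.0059808 = 0.90918.
⟨E⟩ = 2.3152, ⟨E²⟩ = 44.000.
C_V/k_B = (⟨E²⟩ − ⟨E⟩²)/(kT)² = (44.000 − 5.3602)/77.616 = 0.498.

0.498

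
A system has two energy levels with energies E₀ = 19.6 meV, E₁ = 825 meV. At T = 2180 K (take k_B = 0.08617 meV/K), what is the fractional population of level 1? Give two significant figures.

0.014

k_BT = 0.08617 × 2180 K = 187.9 meV.
Eᵢ/kT = 0.1043, 4.391.
Z = Σ e^(−Eᵢ/kT) = e^(−0.1043) + e^(−4.391) = 0.9010 + 0.01239 = 0.9134.
P₁ = e^(−E₁/kT) / Z = 0.01239/0.9134 = 0.014.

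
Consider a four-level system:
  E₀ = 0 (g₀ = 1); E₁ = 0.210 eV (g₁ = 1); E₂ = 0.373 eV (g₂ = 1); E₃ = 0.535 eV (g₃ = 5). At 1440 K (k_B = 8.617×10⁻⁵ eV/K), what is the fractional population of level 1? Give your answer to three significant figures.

0.142

k_BT = 8.617×10⁻⁵ × 1440 K = 0.12408 eV.
Eᵢ/kT = 0, 1.6925, 3.0061, 4.3117.
Z = Σ gᵢe^(−Eᵢ/kT) = 1·e^(−0) + 1·e^(−1.6925) + 1·e^(−3.0061) + 5·e^(−4.3117) = 1.0000 + 0.18406 + 0.049484 + 0.067054 = 1.3006.
P₁ = g₁ e^(−E₁/kT) / Z = 0.18406/1.3006 = 0.142.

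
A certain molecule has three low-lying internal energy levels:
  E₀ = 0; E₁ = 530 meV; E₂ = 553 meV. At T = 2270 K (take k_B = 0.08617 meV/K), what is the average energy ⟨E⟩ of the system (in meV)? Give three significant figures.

k_BT = 0.08617 × 2270 K = 195.61 meV.
Eᵢ/kT = 0, 2.7095, 2.8271.
Z = Σ e^(−Eᵢ/kT) = e^(−0) + e^(−2.7095) + e^(−2.8271) = 1.0000 + 0.066570 + 0.059184 = 1.1258.
⟨E⟩ = Σ Eᵢ e^(−Eᵢ/kT) / Z = (0·1.0000 + 530·0.066570 + 553·0.059184) / 1.1258 = 60.4 meV.

60.4 meV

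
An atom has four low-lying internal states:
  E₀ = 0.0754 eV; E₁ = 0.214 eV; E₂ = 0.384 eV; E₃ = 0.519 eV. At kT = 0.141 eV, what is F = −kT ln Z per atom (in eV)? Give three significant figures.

Eᵢ/kT = 0.53475, 1.5177, 2.7234, 3.6809.
Z = Σ e^(−Eᵢ/kT) = e^(−0.53475) + e^(−1.5177) + e^(−2.7234) + e^(−3.6809) = 0.58582 + 0.21922 + 0.065651 + 0.025200 = 0.89589.
F = −kT ln Z = −0.141 × ln(0.89589) = −0.141 × -0.10994 = 0.0155 eV.

0.0155 eV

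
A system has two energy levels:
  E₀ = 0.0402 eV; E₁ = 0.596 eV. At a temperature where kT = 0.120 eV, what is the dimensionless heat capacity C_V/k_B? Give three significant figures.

Eᵢ/kT = 0.33500, 4.9667.
Z = Σ e^(−Eᵢ/kT) = e^(−0.33500) + e^(−4.9667) = 0.71534 + 0.0069661 = 0.72231.
⟨E⟩ = 0.045560 eV, ⟨E²⟩ = 0.0050262 eV².
C_V/k_B = (⟨E²⟩ − ⟨E⟩²)/(kT)² = (0.0050262 − 0.0020757)/0.014400 = 0.205.

0.205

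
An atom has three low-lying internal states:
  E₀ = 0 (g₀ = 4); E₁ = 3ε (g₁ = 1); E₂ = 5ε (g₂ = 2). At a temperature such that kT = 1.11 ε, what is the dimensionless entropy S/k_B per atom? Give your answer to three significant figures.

Eᵢ/kT = 0, 2.7027, 4.5045.
Z = Σ gᵢe^(−Eᵢ/kT) = 4·e^(−0) + 1·e^(−2.7027) + 2·e^(−4.5045) = 4.0000 + 0.067024 + 0.022118 = 4.0891.
⟨E⟩ = Σ EᵢPᵢ = 0.076218 ε.
S/k_B = ln Z + ⟨E⟩/kT = ln(4.0891) + 0.076218/1.11 = 1.4083 + 0.068665 = 1.48.

1.48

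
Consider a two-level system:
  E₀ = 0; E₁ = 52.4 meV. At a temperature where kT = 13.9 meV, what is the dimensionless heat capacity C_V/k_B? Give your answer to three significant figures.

Eᵢ/kT = 0, 3.7698.
Z = Σ e^(−Eᵢ/kT) = e^(−0) + e^(−3.7698) = 1.0000 + 0.023057 = 1.0231.
⟨E⟩ = 1.1809 meV, ⟨E²⟩ = 61.880 meV².
C_V/k_B = (⟨E²⟩ − ⟨E⟩²)/(kT)² = (61.880 − 1.3945)/193.21 = 0.313.

0.313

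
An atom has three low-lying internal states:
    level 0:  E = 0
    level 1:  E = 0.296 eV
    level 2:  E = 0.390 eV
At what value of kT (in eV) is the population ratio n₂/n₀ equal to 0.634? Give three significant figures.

0.856 eV

n₂/n₀ = exp[−(E₂−E₀)/kT] = 0.634.
⇒ (E₂−E₀)/kT = ln(1/0.634) = ln(1.5773) = 0.45571.
kT = 0.390 eV / 0.45571 = 0.856 eV.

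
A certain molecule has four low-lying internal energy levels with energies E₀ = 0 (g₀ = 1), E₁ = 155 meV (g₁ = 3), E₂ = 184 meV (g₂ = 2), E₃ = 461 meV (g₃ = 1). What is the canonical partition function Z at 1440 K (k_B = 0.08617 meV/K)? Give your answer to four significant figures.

Z = 2.339

k_BT = 0.08617 × 1440 K = 124.085 meV.
Eᵢ/kT = 0, 1.24914, 1.48285, 3.71520.
Z = Σ gᵢe^(−Eᵢ/kT) = 1·e^(−0) + 3·e^(−1.24914) + 2·e^(−1.48285) + 1·e^(−3.71520) = 1.00000 + 0.860254 + 0.453980 + 0.0243506 = 2.33858.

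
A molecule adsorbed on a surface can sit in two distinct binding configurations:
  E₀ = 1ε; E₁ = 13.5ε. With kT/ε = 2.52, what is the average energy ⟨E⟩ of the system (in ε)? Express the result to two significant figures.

Eᵢ/kT = 0.3968, 5.357.
Z = Σ e^(−Eᵢ/kT) = e^(−0.3968) + e^(−5.357) = 0.6725 + 0.004715 = 0.6772.
⟨E⟩ = Σ Eᵢ e^(−Eᵢ/kT) / Z = (1·0.6725 + 13.5·0.004715) / 0.6772 = 1.1 ε.

1.1 ε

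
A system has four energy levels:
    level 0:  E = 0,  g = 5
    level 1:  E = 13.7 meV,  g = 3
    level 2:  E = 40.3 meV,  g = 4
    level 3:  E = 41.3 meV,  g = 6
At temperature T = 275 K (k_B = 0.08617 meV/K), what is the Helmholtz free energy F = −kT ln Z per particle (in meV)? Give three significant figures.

-50.6 meV

k_BT = 0.08617 × 275 K = 23.697 meV.
Eᵢ/kT = 0, 0.57813, 1.7006, 1.7428.
Z = Σ gᵢe^(−Eᵢ/kT) = 5·e^(−0) + 3·e^(−0.57813) + 4·e^(−1.7006) + 6·e^(−1.7428) = 5.0000 + 1.6828 + 0.73030 + 1.0502 = 8.4633.
F = −kT ln Z = −23.697 × ln(8.4633) = −23.697 × 2.1357 = -50.6 meV.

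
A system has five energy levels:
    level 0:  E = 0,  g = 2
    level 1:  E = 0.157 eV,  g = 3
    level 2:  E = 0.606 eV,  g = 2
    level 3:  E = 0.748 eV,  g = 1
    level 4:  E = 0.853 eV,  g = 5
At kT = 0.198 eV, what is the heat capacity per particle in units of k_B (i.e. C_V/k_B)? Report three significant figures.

Eᵢ/kT = 0, 0.79293, 3.0606, 3.7778, 4.3081.
Z = Σ gᵢe^(−Eᵢ/kT) = 2·e^(−0) + 3·e^(−0.79293) + 2·e^(−3.0606) + 1·e^(−3.7778) + 5·e^(−4.3081) = 2.0000 + 1.3576 + 0.093719 + 0.022873 + 0.067295 = 3.5415.
⟨E⟩ = 0.097261 eV, ⟨E²⟩ = 0.036607 eV².
C_V/k_B = (⟨E²⟩ − ⟨E⟩²)/(kT)² = (0.036607 − 0.0094597)/0.039204 = 0.692.

0.692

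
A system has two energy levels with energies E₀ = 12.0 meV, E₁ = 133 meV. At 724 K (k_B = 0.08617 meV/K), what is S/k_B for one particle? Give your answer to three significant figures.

k_BT = 0.08617 × 724 K = 62.387 meV.
Eᵢ/kT = 0.19235, 2.1319.
Z = Σ e^(−Eᵢ/kT) = e^(−0.19235) + e^(−2.1319) = 0.82502 + 0.11861 = 0.94363.
⟨E⟩ = Σ EᵢPᵢ = 27.209 meV.
S/k_B = ln Z + ⟨E⟩/kT = ln(0.94363) + 27.209/62.387 = -0.058021 + 0.43613 = 0.378.

0.378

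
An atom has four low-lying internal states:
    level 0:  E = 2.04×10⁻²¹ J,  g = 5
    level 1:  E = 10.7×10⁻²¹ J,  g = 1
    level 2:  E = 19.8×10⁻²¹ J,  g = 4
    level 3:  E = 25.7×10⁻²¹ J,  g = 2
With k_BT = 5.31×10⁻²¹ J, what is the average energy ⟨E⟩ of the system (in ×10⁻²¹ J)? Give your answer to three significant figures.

Eᵢ/kT = 0.38418, 2.0151, 3.7288, 4.8399.
Z = Σ gᵢe^(−Eᵢ/kT) = 5·e^(−0.38418) + 1·e^(−2.0151) + 4·e^(−3.7288) + 2·e^(−4.8399) = 3.4050 + 0.13331 + 0.096087 + 0.015816 = 3.6502.
⟨E⟩ = Σ Eᵢ gᵢe^(−Eᵢ/kT) / Z = (2.04·3.4050 + 10.7·0.13331 + 19.8·0.096087 + 25.7·0.015816) / 3.6502 = 2.93 ×10⁻²¹ J.

2.93 ×10⁻²¹ J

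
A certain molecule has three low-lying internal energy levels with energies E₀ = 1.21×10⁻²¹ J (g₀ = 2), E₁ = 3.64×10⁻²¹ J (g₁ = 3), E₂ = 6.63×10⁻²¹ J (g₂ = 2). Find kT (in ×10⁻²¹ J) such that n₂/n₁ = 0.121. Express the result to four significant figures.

n₂/n₁ = (g₂/g₁) exp[−(E₂−E₁)/kT] = 0.121.
⇒ (E₂−E₁)/kT = ln((2/3)/0.121) = ln(5.50964) = 1.70650.
kT = 2.99 ×10⁻²¹ J / 1.70650 = 1.752 ×10⁻²¹ J.

1.752 ×10⁻²¹ J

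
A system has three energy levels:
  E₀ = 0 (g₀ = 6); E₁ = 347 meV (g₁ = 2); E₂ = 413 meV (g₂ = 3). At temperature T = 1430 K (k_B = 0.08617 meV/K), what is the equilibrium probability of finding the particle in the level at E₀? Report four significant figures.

k_BT = 0.08617 × 1430 K = 123.223 meV.
Eᵢ/kT = 0, 2.81603, 3.35165.
Z = Σ gᵢe^(−Eᵢ/kT) = 6·e^(−0) + 2·e^(−2.81603) + 3·e^(−3.35165) = 6.00000 + 0.119686 + 0.105080 = 6.22477.
P₀ = g₀ e^(−E₀/kT) / Z = 6.00000/6.22477 = 0.9639.

0.9639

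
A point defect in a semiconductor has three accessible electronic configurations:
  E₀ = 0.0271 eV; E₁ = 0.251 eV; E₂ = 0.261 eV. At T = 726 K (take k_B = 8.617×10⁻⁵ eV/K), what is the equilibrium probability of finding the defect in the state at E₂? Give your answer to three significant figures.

k_BT = 8.617×10⁻⁵ × 726 K = 0.062559 eV.
Eᵢ/kT = 0.43319, 4.0122, 4.1721.
Z = Σ e^(−Eᵢ/kT) = e^(−0.43319) + e^(−4.0122) + e^(−4.1721) = 0.64844 + 0.018094 + 0.015420 = 0.68195.
P₂ = e^(−E₂/kT) / Z = 0.015420/0.68195 = 0.0226.

0.0226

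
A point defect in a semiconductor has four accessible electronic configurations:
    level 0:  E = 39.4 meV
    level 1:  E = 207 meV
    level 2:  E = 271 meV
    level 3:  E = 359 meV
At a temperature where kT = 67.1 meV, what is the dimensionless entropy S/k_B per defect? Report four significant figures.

Eᵢ/kT = 0.587183, 3.08495, 4.03875, 5.35022.
Z = Σ e^(−Eᵢ/kT) = e^(−0.587183) + e^(−3.08495) + e^(−4.03875) + e^(−5.35022) = 0.555891 + 0.0457323 + 0.0176195 + 0.00474711 = 0.623990.
⟨E⟩ = Σ EᵢPᵢ = 60.6545 meV.
S/k_B = ln Z + ⟨E⟩/kT = ln(0.623990) + 60.6545/67.1 = -0.471621 + 0.903942 = 0.4323.

0.4323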